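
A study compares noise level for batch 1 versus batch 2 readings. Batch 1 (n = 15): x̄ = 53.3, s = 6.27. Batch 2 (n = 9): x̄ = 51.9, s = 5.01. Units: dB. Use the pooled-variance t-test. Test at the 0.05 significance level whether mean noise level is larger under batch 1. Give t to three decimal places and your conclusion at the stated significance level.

Let group 1 = batch 1, group 2 = batch 2. H0: μ_1 = μ_2; H1: μ_1 > μ_2 (two-sample pooled-variance t-test, right-tailed).
s_p² = [(15−1)·6.27² + (9−1)·5.01²]/(15+9−2) = 34.1446
t = (53.3 − 51.9)/√[34.1446·(1/15 + 1/9)] = 0.568
df = n₁ + n₂ − 2 = 22
p-value = P(T ≥ 0.568) ≈ 0.288
Since p ≈ 0.288 > α = 0.05, fail to reject H0; the evidence is not statistically significant.

t = 0.568; fail to reject H0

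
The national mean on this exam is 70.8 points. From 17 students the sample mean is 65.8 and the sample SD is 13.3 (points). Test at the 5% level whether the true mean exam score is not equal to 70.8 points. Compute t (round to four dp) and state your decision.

H0: μ = 70.8; H1: μ ≠ 70.8 (one-sample t-test, two-sided).
t = (x̄ − μ₀)/(s/√n) = (65.8 − 70.8)/(13.3/√17) = -1.5500
df = n − 1 = 16
Two-sided p-value ≈ 0.1407
Since p ≈ 0.1407 > α = 0.05, fail to reject H0; the data do not provide sufficient evidence against H0.

t = -1.5500; fail to reject H0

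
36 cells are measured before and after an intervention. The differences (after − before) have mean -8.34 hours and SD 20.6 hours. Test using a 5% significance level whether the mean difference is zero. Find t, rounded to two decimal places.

H0: μ_d = 0; H1: μ_d ≠ 0 (paired t-test on the differences, two-sided).
t = d̄/(s_d/√n) = -8.34/(20.6/√36) = -2.43
df = n − 1 = 35
Two-sided p-value ≈ 0.020
Since p ≈ 0.020 < α = 0.05, reject H0; the evidence is statistically significant.

-2.43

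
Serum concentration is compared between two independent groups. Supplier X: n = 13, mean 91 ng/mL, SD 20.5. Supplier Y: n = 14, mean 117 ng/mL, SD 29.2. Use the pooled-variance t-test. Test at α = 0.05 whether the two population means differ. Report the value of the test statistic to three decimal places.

Let group 1 = supplier X, group 2 = supplier Y. H0: μ_1 = μ_2; H1: μ_1 ≠ μ_2 (two-sample pooled-variance t-test, two-sided).
s_p² = [(13−1)·20.5² + (14−1)·29.2²]/(13+14−2) = 645.093
t = (91 − 117)/√[645.093·(1/13 + 1/14)] = -2.658
df = n₁ + n₂ − 2 = 25
Two-sided p-value ≈ 0.014
Since p ≈ 0.014 < α = 0.05, reject H0; the evidence is statistically significant.

-2.658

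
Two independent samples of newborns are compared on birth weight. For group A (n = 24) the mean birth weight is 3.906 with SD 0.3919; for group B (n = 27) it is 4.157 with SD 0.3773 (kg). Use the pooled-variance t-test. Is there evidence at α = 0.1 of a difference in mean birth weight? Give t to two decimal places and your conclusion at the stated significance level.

Let group 1 = group A, group 2 = group B. H0: μ_1 = μ_2; H1: μ_1 ≠ μ_2 (two-sample pooled-variance t-test, two-sided).
s_p² = [(24−1)·0.3919² + (27−1)·0.3773²]/(24+27−2) = 0.147627
t = (3.906 − 4.157)/√[0.147627·(1/24 + 1/27)] = -2.33
df = n₁ + n₂ − 2 = 49
Two-sided p-value ≈ 0.0240
Since p ≈ 0.0240 < α = 0.1, reject H0; the evidence is statistically significant.

t = -2.33; reject H0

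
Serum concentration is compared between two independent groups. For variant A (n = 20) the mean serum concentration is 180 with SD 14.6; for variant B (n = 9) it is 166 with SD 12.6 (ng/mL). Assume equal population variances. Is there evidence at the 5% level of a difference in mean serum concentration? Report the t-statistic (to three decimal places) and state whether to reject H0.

t = 2.485; reject H0

Let group 1 = variant A, group 2 = variant B. H0: μ_1 = μ_2; H1: μ_1 ≠ μ_2 (two-sample pooled-variance t-test, two-sided).
s_p² = [(20−1)·14.6² + (9−1)·12.6²]/(20+9−2) = 197.041
t = (180 − 166)/√[197.041·(1/20 + 1/9)] = 2.485
df = n₁ + n₂ − 2 = 27
Two-sided p-value ≈ 0.0195
Since p ≈ 0.0195 < α = 0.05, reject H0; the evidence is statistically significant.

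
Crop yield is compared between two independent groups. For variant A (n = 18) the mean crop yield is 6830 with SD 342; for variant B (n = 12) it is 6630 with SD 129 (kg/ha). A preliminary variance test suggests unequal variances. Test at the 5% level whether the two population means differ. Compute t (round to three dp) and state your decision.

Let group 1 = variant A, group 2 = variant B. H0: μ_1 = μ_2; H1: μ_1 ≠ μ_2 (Welch's two-sample t-test, two-sided).
t = (x̄_1 − x̄_2)/√(s_1²/n_1 + s_2²/n_2) = (6830 − 6630)/√(342²/18 + 129²/12) = 2.252
Welch–Satterthwaite df ≈ 23.38
Two-sided p-value ≈ 0.034
Since p ≈ 0.034 < α = 0.05, reject H0; the evidence is statistically significant.

t = 2.252; reject H0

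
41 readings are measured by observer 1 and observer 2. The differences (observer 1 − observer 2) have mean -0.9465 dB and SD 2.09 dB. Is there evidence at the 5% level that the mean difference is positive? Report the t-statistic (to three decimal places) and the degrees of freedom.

H0: μ_d = 0; H1: μ_d > 0 (paired t-test on the differences, right-tailed).
t = d̄/(s_d/√n) = -0.9465/(2.09/√41) = -2.900
df = n − 1 = 40
p-value = P(T ≥ -2.900) ≈ 0.997
Since p ≈ 0.997 > α = 0.05, fail to reject H0; the evidence is not statistically significant.

t = -2.900, df = 40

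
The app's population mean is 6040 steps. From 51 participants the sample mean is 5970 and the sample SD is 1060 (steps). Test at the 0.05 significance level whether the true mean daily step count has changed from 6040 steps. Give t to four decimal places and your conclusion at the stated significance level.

t = -0.4716; fail to reject H0

H0: μ = 6040; H1: μ ≠ 6040 (one-sample t-test, two-sided).
t = (x̄ − μ₀)/(s/√n) = (5970 − 6040)/(1060/√51) = -0.4716
df = n − 1 = 50
Two-sided p-value ≈ 0.639
Since p ≈ 0.639 > α = 0.05, fail to reject H0; the data do not provide sufficient evidence against H0.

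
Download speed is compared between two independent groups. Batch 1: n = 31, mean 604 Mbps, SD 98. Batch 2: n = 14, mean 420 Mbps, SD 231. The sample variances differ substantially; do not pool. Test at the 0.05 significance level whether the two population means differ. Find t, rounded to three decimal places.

Let group 1 = batch 1, group 2 = batch 2. H0: μ_1 = μ_2; H1: μ_1 ≠ μ_2 (Welch's two-sample t-test, two-sided).
t = (x̄_1 − x̄_2)/√(s_1²/n_1 + s_2²/n_2) = (604 − 420)/√(98²/31 + 231²/14) = 2.866
Welch–Satterthwaite df ≈ 15.16
Two-sided p-value ≈ 0.012
Since p ≈ 0.012 < α = 0.05, reject H0; the data support H1.

2.866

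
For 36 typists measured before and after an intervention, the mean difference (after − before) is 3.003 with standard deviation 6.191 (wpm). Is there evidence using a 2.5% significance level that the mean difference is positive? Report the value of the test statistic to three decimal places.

2.910

H0: μ_d = 0; H1: μ_d > 0 (paired t-test on the differences, right-tailed).
t = d̄/(s_d/√n) = 3.003/(6.191/√36) = 2.910
df = n − 1 = 35
p-value = P(T ≥ 2.910) ≈ 0.003
Since p ≈ 0.003 < α = 0.025, reject H0; the data support H1.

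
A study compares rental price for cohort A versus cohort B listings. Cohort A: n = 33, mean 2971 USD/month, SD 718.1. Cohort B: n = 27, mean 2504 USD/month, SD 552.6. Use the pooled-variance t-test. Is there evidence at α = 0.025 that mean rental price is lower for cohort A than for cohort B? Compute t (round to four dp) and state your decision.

Let group 1 = cohort A, group 2 = cohort B. H0: μ_1 = μ_2; H1: μ_1 < μ_2 (two-sample pooled-variance t-test, left-tailed).
s_p² = [(33−1)·718.1² + (27−1)·552.6²]/(33+27−2) = 421395
t = (2971 − 2504)/√[421395·(1/33 + 1/27)] = 2.7723
df = n₁ + n₂ − 2 = 58
p-value = P(T ≤ 2.7723) ≈ 0.996
Since p ≈ 0.996 > α = 0.025, fail to reject H0; the data do not provide sufficient evidence against H0.

t = 2.7723; fail to reject H0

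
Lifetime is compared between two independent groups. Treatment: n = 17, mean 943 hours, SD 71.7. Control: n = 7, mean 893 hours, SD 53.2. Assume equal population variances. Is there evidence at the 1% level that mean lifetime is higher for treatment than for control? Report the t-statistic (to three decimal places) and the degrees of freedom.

Let group 1 = treatment, group 2 = control. H0: μ_1 = μ_2; H1: μ_1 > μ_2 (two-sample pooled-variance t-test, right-tailed).
s_p² = [(17−1)·71.7² + (7−1)·53.2²]/(17+7−2) = 4510.71
t = (943 − 893)/√[4510.71·(1/17 + 1/7)] = 1.658
df = n₁ + n₂ − 2 = 22
p-value = P(T ≥ 1.658) ≈ 0.056
Since p ≈ 0.056 > α = 0.01, fail to reject H0; the data do not provide sufficient evidence against H0.

t = 1.658, df = 22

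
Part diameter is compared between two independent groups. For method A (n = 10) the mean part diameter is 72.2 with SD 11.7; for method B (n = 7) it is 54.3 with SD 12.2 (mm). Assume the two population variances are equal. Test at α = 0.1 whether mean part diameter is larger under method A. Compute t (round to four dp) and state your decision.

Let group 1 = method A, group 2 = method B. H0: μ_1 = μ_2; H1: μ_1 > μ_2 (two-sample pooled-variance t-test, right-tailed).
s_p² = [(10−1)·11.7² + (7−1)·12.2²]/(10+7−2) = 141.67
t = (72.2 − 54.3)/√[141.67·(1/10 + 1/7)] = 3.0517
df = n₁ + n₂ − 2 = 15
p-value = P(T ≥ 3.0517) ≈ 0.004
Since p ≈ 0.004 < α = 0.1, reject H0; the evidence is statistically significant.

t = 3.0517; reject H0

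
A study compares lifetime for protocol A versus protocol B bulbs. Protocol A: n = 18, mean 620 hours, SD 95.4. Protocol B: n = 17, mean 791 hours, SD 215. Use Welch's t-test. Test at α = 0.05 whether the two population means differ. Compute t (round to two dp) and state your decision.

t = -3.01; reject H0

Let group 1 = protocol A, group 2 = protocol B. H0: μ_1 = μ_2; H1: μ_1 ≠ μ_2 (Welch's two-sample t-test, two-sided).
t = (x̄_1 − x̄_2)/√(s_1²/n_1 + s_2²/n_2) = (620 − 791)/√(95.4²/18 + 215²/17) = -3.01
Welch–Satterthwaite df ≈ 21.79
Two-sided p-value ≈ 0.006
Since p ≈ 0.006 < α = 0.05, reject H0; the evidence is statistically significant.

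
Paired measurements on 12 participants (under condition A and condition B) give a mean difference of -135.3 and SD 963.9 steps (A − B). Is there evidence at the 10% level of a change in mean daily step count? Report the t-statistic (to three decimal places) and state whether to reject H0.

H0: μ_d = 0; H1: μ_d ≠ 0 (paired t-test on the differences, two-sided).
t = d̄/(s_d/√n) = -135.3/(963.9/√12) = -0.486
df = n − 1 = 11
Two-sided p-value ≈ 0.636
Since p ≈ 0.636 > α = 0.1, fail to reject H0; the evidence is not statistically significant.

t = -0.486; fail to reject H0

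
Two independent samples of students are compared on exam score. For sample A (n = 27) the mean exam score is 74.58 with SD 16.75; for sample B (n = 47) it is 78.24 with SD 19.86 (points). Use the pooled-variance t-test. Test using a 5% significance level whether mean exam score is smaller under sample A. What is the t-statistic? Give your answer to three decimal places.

-0.806

Let group 1 = sample A, group 2 = sample B. H0: μ_1 = μ_2; H1: μ_1 < μ_2 (two-sample pooled-variance t-test, left-tailed).
s_p² = [(27−1)·16.75² + (47−1)·19.86²]/(27+47−2) = 353.305
t = (74.58 − 78.24)/√[353.305·(1/27 + 1/47)] = -0.806
df = n₁ + n₂ − 2 = 72
p-value = P(T ≤ -0.806) ≈ 0.211
Since p ≈ 0.211 > α = 0.05, fail to reject H0; the data do not provide sufficient evidence against H0.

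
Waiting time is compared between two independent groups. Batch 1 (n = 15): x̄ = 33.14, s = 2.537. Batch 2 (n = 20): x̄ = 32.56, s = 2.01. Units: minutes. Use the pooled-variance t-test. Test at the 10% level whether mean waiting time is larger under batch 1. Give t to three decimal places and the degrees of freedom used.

t = 0.755, df = 33

Let group 1 = batch 1, group 2 = batch 2. H0: μ_1 = μ_2; H1: μ_1 > μ_2 (two-sample pooled-variance t-test, right-tailed).
s_p² = [(15−1)·2.537² + (20−1)·2.01²]/(15+20−2) = 5.0567
t = (33.14 − 32.56)/√[5.0567·(1/15 + 1/20)] = 0.755
df = n₁ + n₂ − 2 = 33
p-value = P(T ≥ 0.755) ≈ 0.228
Since p ≈ 0.228 > α = 0.1, fail to reject H0; the data do not provide sufficient evidence against H0.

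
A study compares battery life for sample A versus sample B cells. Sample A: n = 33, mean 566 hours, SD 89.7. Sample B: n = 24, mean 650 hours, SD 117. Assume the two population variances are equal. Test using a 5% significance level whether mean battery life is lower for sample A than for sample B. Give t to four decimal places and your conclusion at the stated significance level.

Let group 1 = sample A, group 2 = sample B. H0: μ_1 = μ_2; H1: μ_1 < μ_2 (two-sample pooled-variance t-test, left-tailed).
s_p² = [(33−1)·89.7² + (24−1)·117²]/(33+24−2) = 10405.9
t = (566 − 650)/√[10405.9·(1/33 + 1/24)] = -3.0695
df = n₁ + n₂ − 2 = 55
p-value = P(T ≤ -3.0695) ≈ 0.0017
Since p ≈ 0.0017 < α = 0.05, reject H0; the data support H1.

t = -3.0695; reject H0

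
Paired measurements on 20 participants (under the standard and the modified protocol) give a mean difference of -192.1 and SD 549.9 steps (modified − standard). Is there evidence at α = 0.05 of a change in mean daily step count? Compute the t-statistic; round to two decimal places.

-1.56

H0: μ_d = 0; H1: μ_d ≠ 0 (paired t-test on the differences, two-sided).
t = d̄/(s_d/√n) = -192.1/(549.9/√20) = -1.56
df = n − 1 = 19
Two-sided p-value ≈ 0.135
Since p ≈ 0.135 > α = 0.05, fail to reject H0; the data do not provide sufficient evidence against H0.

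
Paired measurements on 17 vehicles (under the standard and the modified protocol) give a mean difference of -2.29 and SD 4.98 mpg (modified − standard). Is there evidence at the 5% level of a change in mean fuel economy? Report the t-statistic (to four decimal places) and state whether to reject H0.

t = -1.8960; fail to reject H0

H0: μ_d = 0; H1: μ_d ≠ 0 (paired t-test on the differences, two-sided).
t = d̄/(s_d/√n) = -2.29/(4.98/√17) = -1.8960
df = n − 1 = 16
Two-sided p-value ≈ 0.0762
Since p ≈ 0.0762 > α = 0.05, fail to reject H0; the data do not provide sufficient evidence against H0.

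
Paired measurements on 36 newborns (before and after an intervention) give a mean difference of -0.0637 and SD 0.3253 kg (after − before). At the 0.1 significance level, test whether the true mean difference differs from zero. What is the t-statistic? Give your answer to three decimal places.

H0: μ_d = 0; H1: μ_d ≠ 0 (paired t-test on the differences, two-sided).
t = d̄/(s_d/√n) = -0.0637/(0.3253/√36) = -1.175
df = n − 1 = 35
Two-sided p-value ≈ 0.2480
Since p ≈ 0.2480 > α = 0.1, fail to reject H0; the data do not provide sufficient evidence against H0.

-1.175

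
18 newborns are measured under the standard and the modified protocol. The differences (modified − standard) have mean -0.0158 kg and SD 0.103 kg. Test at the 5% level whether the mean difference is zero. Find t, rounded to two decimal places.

-0.65

H0: μ_d = 0; H1: μ_d ≠ 0 (paired t-test on the differences, two-sided).
t = d̄/(s_d/√n) = -0.0158/(0.103/√18) = -0.65
df = n − 1 = 17
Two-sided p-value ≈ 0.524
Since p ≈ 0.524 > α = 0.05, fail to reject H0; the evidence is not statistically significant.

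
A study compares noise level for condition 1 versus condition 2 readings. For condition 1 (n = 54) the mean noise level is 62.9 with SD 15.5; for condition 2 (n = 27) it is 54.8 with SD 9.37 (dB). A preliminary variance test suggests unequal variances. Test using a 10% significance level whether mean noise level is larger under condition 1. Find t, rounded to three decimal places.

Let group 1 = condition 1, group 2 = condition 2. H0: μ_1 = μ_2; H1: μ_1 > μ_2 (Welch's two-sample t-test, right-tailed).
t = (x̄_1 − x̄_2)/√(s_1²/n_1 + s_2²/n_2) = (62.9 − 54.8)/√(15.5²/54 + 9.37²/27) = 2.919
Welch–Satterthwaite df ≈ 76.01
p-value = P(T ≥ 2.919) ≈ 0.002
Since p ≈ 0.002 < α = 0.1, reject H0; the evidence is statistically significant.

2.919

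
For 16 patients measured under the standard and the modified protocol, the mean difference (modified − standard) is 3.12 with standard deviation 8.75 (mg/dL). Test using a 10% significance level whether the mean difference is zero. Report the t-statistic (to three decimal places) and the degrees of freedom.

t = 1.426, df = 15

H0: μ_d = 0; H1: μ_d ≠ 0 (paired t-test on the differences, two-sided).
t = d̄/(s_d/√n) = 3.12/(8.75/√16) = 1.426
df = n − 1 = 15
Two-sided p-value ≈ 0.1743
Since p ≈ 0.1743 > α = 0.1, fail to reject H0; the evidence is not statistically significant.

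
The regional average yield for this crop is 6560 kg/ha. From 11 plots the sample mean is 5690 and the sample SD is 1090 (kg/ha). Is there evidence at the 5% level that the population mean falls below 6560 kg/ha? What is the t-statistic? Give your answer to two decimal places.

-2.65

H0: μ = 6560; H1: μ < 6560 (one-sample t-test, left-tailed).
t = (x̄ − μ₀)/(s/√n) = (5690 − 6560)/(1090/√11) = -2.65
df = n − 1 = 10
p-value = P(T ≤ -2.65) ≈ 0.012
Since p ≈ 0.012 < α = 0.05, reject H0; the evidence is statistically significant.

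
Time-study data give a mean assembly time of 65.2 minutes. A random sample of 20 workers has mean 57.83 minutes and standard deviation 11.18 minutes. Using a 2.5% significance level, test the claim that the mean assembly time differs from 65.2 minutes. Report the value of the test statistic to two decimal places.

-2.95

H0: μ = 65.2; H1: μ ≠ 65.2 (one-sample t-test, two-sided).
t = (x̄ − μ₀)/(s/√n) = (57.83 − 65.2)/(11.18/√20) = -2.95
df = n − 1 = 19
Two-sided p-value ≈ 0.0083
Since p ≈ 0.0083 < α = 0.025, reject H0; the evidence is statistically significant.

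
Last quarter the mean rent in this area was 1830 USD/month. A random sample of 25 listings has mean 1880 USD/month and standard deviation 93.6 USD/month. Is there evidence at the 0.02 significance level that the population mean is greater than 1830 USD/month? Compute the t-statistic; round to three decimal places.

H0: μ = 1830; H1: μ > 1830 (one-sample t-test, right-tailed).
t = (x̄ − μ₀)/(s/√n) = (1880 − 1830)/(93.6/√25) = 2.671
df = n − 1 = 24
p-value = P(T ≥ 2.671) ≈ 0.007
Since p ≈ 0.007 < α = 0.02, reject H0; the evidence is statistically significant.

2.671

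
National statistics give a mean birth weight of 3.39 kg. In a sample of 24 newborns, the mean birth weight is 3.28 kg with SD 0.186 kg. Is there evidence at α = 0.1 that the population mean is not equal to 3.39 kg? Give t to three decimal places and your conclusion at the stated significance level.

t = -2.897; reject H0

H0: μ = 3.39; H1: μ ≠ 3.39 (one-sample t-test, two-sided).
t = (x̄ − μ₀)/(s/√n) = (3.28 − 3.39)/(0.186/√24) = -2.897
df = n − 1 = 23
Two-sided p-value ≈ 0.0081
Since p ≈ 0.0081 < α = 0.1, reject H0; the evidence is statistically significant.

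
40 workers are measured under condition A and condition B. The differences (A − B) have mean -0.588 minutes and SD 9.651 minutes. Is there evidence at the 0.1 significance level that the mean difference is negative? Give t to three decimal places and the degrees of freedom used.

t = -0.385, df = 39

H0: μ_d = 0; H1: μ_d < 0 (paired t-test on the differences, left-tailed).
t = d̄/(s_d/√n) = -0.588/(9.651/√40) = -0.385
df = n − 1 = 39
p-value = P(T ≤ -0.385) ≈ 0.3510
Since p ≈ 0.3510 > α = 0.1, fail to reject H0; the evidence is not statistically significant.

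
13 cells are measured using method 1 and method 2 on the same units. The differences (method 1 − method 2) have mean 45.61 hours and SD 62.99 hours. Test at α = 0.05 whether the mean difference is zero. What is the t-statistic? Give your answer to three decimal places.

H0: μ_d = 0; H1: μ_d ≠ 0 (paired t-test on the differences, two-sided).
t = d̄/(s_d/√n) = 45.61/(62.99/√13) = 2.611
df = n − 1 = 12
Two-sided p-value ≈ 0.0228
Since p ≈ 0.0228 < α = 0.05, reject H0; the data support H1.

2.611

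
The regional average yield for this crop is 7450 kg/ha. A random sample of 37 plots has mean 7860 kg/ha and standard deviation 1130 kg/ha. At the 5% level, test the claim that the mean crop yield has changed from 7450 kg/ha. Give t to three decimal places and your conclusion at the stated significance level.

H0: μ = 7450; H1: μ ≠ 7450 (one-sample t-test, two-sided).
t = (x̄ − μ₀)/(s/√n) = (7860 − 7450)/(1130/√37) = 2.207
df = n − 1 = 36
Two-sided p-value ≈ 0.034
Since p ≈ 0.034 < α = 0.05, reject H0; the data support H1.

t = 2.207; reject H0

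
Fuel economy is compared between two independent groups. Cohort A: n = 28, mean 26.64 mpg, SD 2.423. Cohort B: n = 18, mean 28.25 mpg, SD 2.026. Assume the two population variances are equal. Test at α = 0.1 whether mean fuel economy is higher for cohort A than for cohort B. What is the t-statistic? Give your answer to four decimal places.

Let group 1 = cohort A, group 2 = cohort B. H0: μ_1 = μ_2; H1: μ_1 > μ_2 (two-sample pooled-variance t-test, right-tailed).
s_p² = [(28−1)·2.423² + (18−1)·2.026²]/(28+18−2) = 5.18851
t = (26.64 − 28.25)/√[5.18851·(1/28 + 1/18)] = -2.3396
df = n₁ + n₂ − 2 = 44
p-value = P(T ≥ -2.3396) ≈ 0.9880
Since p ≈ 0.9880 > α = 0.1, fail to reject H0; the evidence is not statistically significant.

-2.3396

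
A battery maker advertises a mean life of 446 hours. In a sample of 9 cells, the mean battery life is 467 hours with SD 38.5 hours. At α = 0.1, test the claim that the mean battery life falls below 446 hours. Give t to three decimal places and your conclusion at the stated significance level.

t = 1.636; fail to reject H0

H0: μ = 446; H1: μ < 446 (one-sample t-test, left-tailed).
t = (x̄ − μ₀)/(s/√n) = (467 − 446)/(38.5/√9) = 1.636
df = n − 1 = 8
p-value = P(T ≤ 1.636) ≈ 0.9298
Since p ≈ 0.9298 > α = 0.1, fail to reject H0; the evidence is not statistically significant.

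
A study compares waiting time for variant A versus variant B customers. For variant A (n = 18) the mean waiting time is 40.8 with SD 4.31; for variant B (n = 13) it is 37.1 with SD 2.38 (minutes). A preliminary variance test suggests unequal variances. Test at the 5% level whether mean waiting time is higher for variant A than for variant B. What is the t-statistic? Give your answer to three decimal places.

3.054

Let group 1 = variant A, group 2 = variant B. H0: μ_1 = μ_2; H1: μ_1 > μ_2 (Welch's two-sample t-test, right-tailed).
t = (x̄_1 − x̄_2)/√(s_1²/n_1 + s_2²/n_2) = (40.8 − 37.1)/√(4.31²/18 + 2.38²/13) = 3.054
Welch–Satterthwaite df ≈ 27.45
p-value = P(T ≥ 3.054) ≈ 0.0025
Since p ≈ 0.0025 < α = 0.05, reject H0; the evidence is statistically significant.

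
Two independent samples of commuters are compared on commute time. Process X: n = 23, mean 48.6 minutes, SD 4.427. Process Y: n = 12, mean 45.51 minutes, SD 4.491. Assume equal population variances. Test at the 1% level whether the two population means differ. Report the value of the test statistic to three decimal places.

Let group 1 = process X, group 2 = process Y. H0: μ_1 = μ_2; H1: μ_1 ≠ μ_2 (two-sample pooled-variance t-test, two-sided).
s_p² = [(23−1)·4.427² + (12−1)·4.491²]/(23+12−2) = 19.7886
t = (48.6 − 45.51)/√[19.7886·(1/23 + 1/12)] = 1.951
df = n₁ + n₂ − 2 = 33
Two-sided p-value ≈ 0.060
Since p ≈ 0.060 > α = 0.01, fail to reject H0; the evidence is not statistically significant.

1.951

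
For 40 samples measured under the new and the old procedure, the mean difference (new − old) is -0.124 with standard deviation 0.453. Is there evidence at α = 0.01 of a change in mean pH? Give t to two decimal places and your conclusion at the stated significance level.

t = -1.73; fail to reject H0

H0: μ_d = 0; H1: μ_d ≠ 0 (paired t-test on the differences, two-sided).
t = d̄/(s_d/√n) = -0.124/(0.453/√40) = -1.73
df = n − 1 = 39
Two-sided p-value ≈ 0.091
Since p ≈ 0.091 > α = 0.01, fail to reject H0; the data do not provide sufficient evidence against H0.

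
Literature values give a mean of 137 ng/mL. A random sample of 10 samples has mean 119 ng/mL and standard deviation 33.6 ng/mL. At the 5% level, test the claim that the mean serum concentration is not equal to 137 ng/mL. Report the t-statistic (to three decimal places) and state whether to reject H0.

H0: μ = 137; H1: μ ≠ 137 (one-sample t-test, two-sided).
t = (x̄ − μ₀)/(s/√n) = (119 − 137)/(33.6/√10) = -1.694
df = n − 1 = 9
Two-sided p-value ≈ 0.1245
Since p ≈ 0.1245 > α = 0.05, fail to reject H0; the data do not provide sufficient evidence against H0.

t = -1.694; fail to reject H0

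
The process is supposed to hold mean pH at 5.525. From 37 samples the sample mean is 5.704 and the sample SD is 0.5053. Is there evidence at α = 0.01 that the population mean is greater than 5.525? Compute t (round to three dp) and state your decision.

t = 2.155; fail to reject H0

H0: μ = 5.525; H1: μ > 5.525 (one-sample t-test, right-tailed).
t = (x̄ − μ₀)/(s/√n) = (5.704 − 5.525)/(0.5053/√37) = 2.155
df = n − 1 = 36
p-value = P(T ≥ 2.155) ≈ 0.0190
Since p ≈ 0.0190 > α = 0.01, fail to reject H0; the data do not provide sufficient evidence against H0.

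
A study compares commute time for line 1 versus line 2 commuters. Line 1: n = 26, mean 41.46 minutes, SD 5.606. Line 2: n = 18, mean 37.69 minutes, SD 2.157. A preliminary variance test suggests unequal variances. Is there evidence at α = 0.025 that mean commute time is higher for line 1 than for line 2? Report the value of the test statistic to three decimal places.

Let group 1 = line 1, group 2 = line 2. H0: μ_1 = μ_2; H1: μ_1 > μ_2 (Welch's two-sample t-test, right-tailed).
t = (x̄_1 − x̄_2)/√(s_1²/n_1 + s_2²/n_2) = (41.46 − 37.69)/√(5.606²/26 + 2.157²/18) = 3.112
Welch–Satterthwaite df ≈ 34.51
p-value = P(T ≥ 3.112) ≈ 0.002
Since p ≈ 0.002 < α = 0.025, reject H0; the evidence is statistically significant.

3.112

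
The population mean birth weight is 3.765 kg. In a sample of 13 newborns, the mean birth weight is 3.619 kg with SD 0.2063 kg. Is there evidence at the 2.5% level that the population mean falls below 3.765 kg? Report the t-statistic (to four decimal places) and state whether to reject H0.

H0: μ = 3.765; H1: μ < 3.765 (one-sample t-test, left-tailed).
t = (x̄ − μ₀)/(s/√n) = (3.619 − 3.765)/(0.2063/√13) = -2.5517
df = n − 1 = 12
p-value = P(T ≤ -2.5517) ≈ 0.013
Since p ≈ 0.013 < α = 0.025, reject H0; the evidence is statistically significant.

t = -2.5517; reject H0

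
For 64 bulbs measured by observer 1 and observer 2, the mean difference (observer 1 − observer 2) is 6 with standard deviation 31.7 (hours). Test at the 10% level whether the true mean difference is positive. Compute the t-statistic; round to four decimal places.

1.5142

H0: μ_d = 0; H1: μ_d > 0 (paired t-test on the differences, right-tailed).
t = d̄/(s_d/√n) = 6/(31.7/√64) = 1.5142
df = n − 1 = 63
p-value = P(T ≥ 1.5142) ≈ 0.067
Since p ≈ 0.067 < α = 0.1, reject H0; the data support H1.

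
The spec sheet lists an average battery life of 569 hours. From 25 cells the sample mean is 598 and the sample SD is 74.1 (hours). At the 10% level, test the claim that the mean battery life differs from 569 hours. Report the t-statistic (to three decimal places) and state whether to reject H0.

H0: μ = 569; H1: μ ≠ 569 (one-sample t-test, two-sided).
t = (x̄ − μ₀)/(s/√n) = (598 − 569)/(74.1/√25) = 1.957
df = n − 1 = 24
Two-sided p-value ≈ 0.062
Since p ≈ 0.062 < α = 0.1, reject H0; the evidence is statistically significant.

t = 1.957; reject H0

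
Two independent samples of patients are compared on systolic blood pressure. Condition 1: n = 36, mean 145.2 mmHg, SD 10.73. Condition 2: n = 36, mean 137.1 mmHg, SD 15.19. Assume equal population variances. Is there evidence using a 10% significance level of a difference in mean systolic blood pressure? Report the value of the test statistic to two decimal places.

2.61

Let group 1 = condition 1, group 2 = condition 2. H0: μ_1 = μ_2; H1: μ_1 ≠ μ_2 (two-sample pooled-variance t-test, two-sided).
s_p² = [(36−1)·10.73² + (36−1)·15.19²]/(36+36−2) = 172.935
t = (145.2 − 137.1)/√[172.935·(1/36 + 1/36)] = 2.61
df = n₁ + n₂ − 2 = 70
Two-sided p-value ≈ 0.011
Since p ≈ 0.011 < α = 0.1, reject H0; the evidence is statistically significant.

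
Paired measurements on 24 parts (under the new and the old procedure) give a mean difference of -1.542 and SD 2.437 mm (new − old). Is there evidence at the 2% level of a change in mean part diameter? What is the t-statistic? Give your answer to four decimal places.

H0: μ_d = 0; H1: μ_d ≠ 0 (paired t-test on the differences, two-sided).
t = d̄/(s_d/√n) = -1.542/(2.437/√24) = -3.0998
df = n − 1 = 23
Two-sided p-value ≈ 0.005
Since p ≈ 0.005 < α = 0.02, reject H0; the evidence is statistically significant.

-3.0998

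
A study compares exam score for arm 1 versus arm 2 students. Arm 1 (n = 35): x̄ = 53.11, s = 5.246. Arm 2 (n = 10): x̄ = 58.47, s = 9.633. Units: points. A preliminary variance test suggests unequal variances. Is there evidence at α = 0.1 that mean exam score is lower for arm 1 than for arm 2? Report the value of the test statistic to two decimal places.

-1.69

Let group 1 = arm 1, group 2 = arm 2. H0: μ_1 = μ_2; H1: μ_1 < μ_2 (Welch's two-sample t-test, left-tailed).
t = (x̄_1 − x̄_2)/√(s_1²/n_1 + s_2²/n_2) = (53.11 − 58.47)/√(5.246²/35 + 9.633²/10) = -1.69
Welch–Satterthwaite df ≈ 10.57
p-value = P(T ≤ -1.69) ≈ 0.060
Since p ≈ 0.060 < α = 0.1, reject H0; the evidence is statistically significant.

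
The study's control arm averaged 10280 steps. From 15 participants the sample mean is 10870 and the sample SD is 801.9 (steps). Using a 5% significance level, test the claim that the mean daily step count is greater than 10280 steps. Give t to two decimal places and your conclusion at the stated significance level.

t = 2.85; reject H0

H0: μ = 10280; H1: μ > 10280 (one-sample t-test, right-tailed).
t = (x̄ − μ₀)/(s/√n) = (10870 − 10280)/(801.9/√15) = 2.85
df = n − 1 = 14
p-value = P(T ≥ 2.85) ≈ 0.006
Since p ≈ 0.006 < α = 0.05, reject H0; the evidence is statistically significant.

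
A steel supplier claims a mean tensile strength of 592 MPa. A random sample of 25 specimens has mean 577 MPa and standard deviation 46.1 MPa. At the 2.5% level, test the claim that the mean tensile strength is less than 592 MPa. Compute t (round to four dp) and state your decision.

H0: μ = 592; H1: μ < 592 (one-sample t-test, left-tailed).
t = (x̄ − μ₀)/(s/√n) = (577 − 592)/(46.1/√25) = -1.6269
df = n − 1 = 24
p-value = P(T ≤ -1.6269) ≈ 0.058
Since p ≈ 0.058 > α = 0.025, fail to reject H0; the evidence is not statistically significant.

t = -1.6269; fail to reject H0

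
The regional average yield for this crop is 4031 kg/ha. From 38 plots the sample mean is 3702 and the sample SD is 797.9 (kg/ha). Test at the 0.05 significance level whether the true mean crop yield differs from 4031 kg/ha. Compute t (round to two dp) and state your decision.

H0: μ = 4031; H1: μ ≠ 4031 (one-sample t-test, two-sided).
t = (x̄ − μ₀)/(s/√n) = (3702 − 4031)/(797.9/√38) = -2.54
df = n − 1 = 37
Two-sided p-value ≈ 0.0153
Since p ≈ 0.0153 < α = 0.05, reject H0; the evidence is statistically significant.

t = -2.54; reject H0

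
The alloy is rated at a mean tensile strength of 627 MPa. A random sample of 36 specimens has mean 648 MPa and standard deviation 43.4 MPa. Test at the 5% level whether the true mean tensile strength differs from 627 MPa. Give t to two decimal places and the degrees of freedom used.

H0: μ = 627; H1: μ ≠ 627 (one-sample t-test, two-sided).
t = (x̄ − μ₀)/(s/√n) = (648 − 627)/(43.4/√36) = 2.90
df = n − 1 = 35
Two-sided p-value ≈ 0.0064
Since p ≈ 0.0064 < α = 0.05, reject H0; the evidence is statistically significant.

t = 2.90, df = 35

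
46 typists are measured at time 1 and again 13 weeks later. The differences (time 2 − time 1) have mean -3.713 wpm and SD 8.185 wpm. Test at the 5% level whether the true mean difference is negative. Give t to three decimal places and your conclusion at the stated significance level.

t = -3.077; reject H0

H0: μ_d = 0; H1: μ_d < 0 (paired t-test on the differences, left-tailed).
t = d̄/(s_d/√n) = -3.713/(8.185/√46) = -3.077
df = n − 1 = 45
p-value = P(T ≤ -3.077) ≈ 0.0018
Since p ≈ 0.0018 < α = 0.05, reject H0; the data support H1.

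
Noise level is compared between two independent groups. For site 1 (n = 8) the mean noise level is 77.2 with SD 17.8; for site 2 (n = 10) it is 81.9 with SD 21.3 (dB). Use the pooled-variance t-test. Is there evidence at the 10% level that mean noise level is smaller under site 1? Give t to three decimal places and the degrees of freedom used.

t = -0.499, df = 16

Let group 1 = site 1, group 2 = site 2. H0: μ_1 = μ_2; H1: μ_1 < μ_2 (two-sample pooled-variance t-test, left-tailed).
s_p² = [(8−1)·17.8² + (10−1)·21.3²]/(8+10−2) = 393.818
t = (77.2 − 81.9)/√[393.818·(1/8 + 1/10)] = -0.499
df = n₁ + n₂ − 2 = 16
p-value = P(T ≤ -0.499) ≈ 0.3122
Since p ≈ 0.3122 > α = 0.1, fail to reject H0; the evidence is not statistically significant.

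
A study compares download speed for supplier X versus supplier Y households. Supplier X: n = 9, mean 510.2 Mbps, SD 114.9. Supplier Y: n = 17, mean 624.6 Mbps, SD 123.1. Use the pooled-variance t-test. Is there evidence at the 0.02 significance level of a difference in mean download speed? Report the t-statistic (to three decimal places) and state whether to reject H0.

Let group 1 = supplier X, group 2 = supplier Y. H0: μ_1 = μ_2; H1: μ_1 ≠ μ_2 (two-sample pooled-variance t-test, two-sided).
s_p² = [(9−1)·114.9² + (17−1)·123.1²]/(9+17−2) = 14503.1
t = (510.2 − 624.6)/√[14503.1·(1/9 + 1/17)] = -2.304
df = n₁ + n₂ − 2 = 24
Two-sided p-value ≈ 0.030
Since p ≈ 0.030 > α = 0.02, fail to reject H0; the data do not provide sufficient evidence against H0.

t = -2.304; fail to reject H0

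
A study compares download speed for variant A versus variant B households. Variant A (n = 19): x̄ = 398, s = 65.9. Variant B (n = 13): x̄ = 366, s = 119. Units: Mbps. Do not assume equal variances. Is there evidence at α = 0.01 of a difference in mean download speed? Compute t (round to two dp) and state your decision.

t = 0.88; fail to reject H0

Let group 1 = variant A, group 2 = variant B. H0: μ_1 = μ_2; H1: μ_1 ≠ μ_2 (Welch's two-sample t-test, two-sided).
t = (x̄_1 − x̄_2)/√(s_1²/n_1 + s_2²/n_2) = (398 − 366)/√(65.9²/19 + 119²/13) = 0.88
Welch–Satterthwaite df ≈ 17.06
Two-sided p-value ≈ 0.3903
Since p ≈ 0.3903 > α = 0.01, fail to reject H0; the evidence is not statistically significant.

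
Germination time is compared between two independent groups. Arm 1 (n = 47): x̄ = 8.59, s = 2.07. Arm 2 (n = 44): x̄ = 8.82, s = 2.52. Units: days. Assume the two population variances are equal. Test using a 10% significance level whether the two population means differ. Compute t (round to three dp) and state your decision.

t = -0.477; fail to reject H0

Let group 1 = arm 1, group 2 = arm 2. H0: μ_1 = μ_2; H1: μ_1 ≠ μ_2 (two-sample pooled-variance t-test, two-sided).
s_p² = [(47−1)·2.07² + (44−1)·2.52²]/(47+44−2) = 5.28284
t = (8.59 − 8.82)/√[5.28284·(1/47 + 1/44)] = -0.477
df = n₁ + n₂ − 2 = 89
Two-sided p-value ≈ 0.6345
Since p ≈ 0.6345 > α = 0.1, fail to reject H0; the evidence is not statistically significant.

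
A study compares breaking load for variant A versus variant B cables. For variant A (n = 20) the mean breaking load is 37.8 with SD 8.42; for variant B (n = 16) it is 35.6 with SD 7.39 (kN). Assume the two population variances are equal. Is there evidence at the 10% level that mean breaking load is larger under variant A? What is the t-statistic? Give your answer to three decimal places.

Let group 1 = variant A, group 2 = variant B. H0: μ_1 = μ_2; H1: μ_1 > μ_2 (two-sample pooled-variance t-test, right-tailed).
s_p² = [(20−1)·8.42² + (16−1)·7.39²]/(20+16−2) = 63.7122
t = (37.8 − 35.6)/√[63.7122·(1/20 + 1/16)] = 0.822
df = n₁ + n₂ − 2 = 34
p-value = P(T ≥ 0.822) ≈ 0.2085
Since p ≈ 0.2085 > α = 0.1, fail to reject H0; the data do not provide sufficient evidence against H0.

0.822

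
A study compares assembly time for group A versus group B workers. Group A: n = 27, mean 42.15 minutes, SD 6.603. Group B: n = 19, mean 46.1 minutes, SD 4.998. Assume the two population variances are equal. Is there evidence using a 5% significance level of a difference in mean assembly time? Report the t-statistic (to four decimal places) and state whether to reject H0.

t = -2.1990; reject H0

Let group 1 = group A, group 2 = group B. H0: μ_1 = μ_2; H1: μ_1 ≠ μ_2 (two-sample pooled-variance t-test, two-sided).
s_p² = [(27−1)·6.603² + (19−1)·4.998²]/(27+19−2) = 35.9825
t = (42.15 − 46.1)/√[35.9825·(1/27 + 1/19)] = -2.1990
df = n₁ + n₂ − 2 = 44
Two-sided p-value ≈ 0.0332
Since p ≈ 0.0332 < α = 0.05, reject H0; the evidence is statistically significant.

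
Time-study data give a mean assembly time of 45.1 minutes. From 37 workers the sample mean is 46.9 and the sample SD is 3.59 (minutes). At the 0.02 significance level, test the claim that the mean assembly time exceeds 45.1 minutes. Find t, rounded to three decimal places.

3.050

H0: μ = 45.1; H1: μ > 45.1 (one-sample t-test, right-tailed).
t = (x̄ − μ₀)/(s/√n) = (46.9 − 45.1)/(3.59/√37) = 3.050
df = n − 1 = 36
p-value = P(T ≥ 3.050) ≈ 0.0021
Since p ≈ 0.0021 < α = 0.02, reject H0; the evidence is statistically significant.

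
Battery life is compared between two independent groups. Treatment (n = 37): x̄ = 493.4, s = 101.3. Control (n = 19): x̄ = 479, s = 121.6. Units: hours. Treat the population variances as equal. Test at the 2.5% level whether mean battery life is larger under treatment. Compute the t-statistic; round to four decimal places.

Let group 1 = treatment, group 2 = control. H0: μ_1 = μ_2; H1: μ_1 > μ_2 (two-sample pooled-variance t-test, right-tailed).
s_p² = [(37−1)·101.3² + (19−1)·121.6²]/(37+19−2) = 11770
t = (493.4 − 479)/√[11770·(1/37 + 1/19)] = 0.4703
df = n₁ + n₂ − 2 = 54
p-value = P(T ≥ 0.4703) ≈ 0.3200
Since p ≈ 0.3200 > α = 0.025, fail to reject H0; the evidence is not statistically significant.

0.4703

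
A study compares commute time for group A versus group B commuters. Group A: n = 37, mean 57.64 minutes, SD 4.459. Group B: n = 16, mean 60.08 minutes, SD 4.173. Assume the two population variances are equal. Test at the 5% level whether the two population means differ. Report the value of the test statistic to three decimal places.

-1.863

Let group 1 = group A, group 2 = group B. H0: μ_1 = μ_2; H1: μ_1 ≠ μ_2 (two-sample pooled-variance t-test, two-sided).
s_p² = [(37−1)·4.459² + (16−1)·4.173²]/(37+16−2) = 19.1566
t = (57.64 − 60.08)/√[19.1566·(1/37 + 1/16)] = -1.863
df = n₁ + n₂ − 2 = 51
Two-sided p-value ≈ 0.0682
Since p ≈ 0.0682 > α = 0.05, fail to reject H0; the evidence is not statistically significant.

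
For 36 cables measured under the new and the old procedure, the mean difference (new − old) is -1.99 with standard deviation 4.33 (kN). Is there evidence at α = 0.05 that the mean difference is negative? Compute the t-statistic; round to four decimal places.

-2.7575

H0: μ_d = 0; H1: μ_d < 0 (paired t-test on the differences, left-tailed).
t = d̄/(s_d/√n) = -1.99/(4.33/√36) = -2.7575
df = n − 1 = 35
p-value = P(T ≤ -2.7575) ≈ 0.0046
Since p ≈ 0.0046 < α = 0.05, reject H0; the data support H1.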